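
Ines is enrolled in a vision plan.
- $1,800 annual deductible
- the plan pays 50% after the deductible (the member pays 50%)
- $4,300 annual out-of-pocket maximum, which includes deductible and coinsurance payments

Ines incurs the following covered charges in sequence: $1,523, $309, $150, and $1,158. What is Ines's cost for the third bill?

$75

Claim 1 — $1,523: entire amount goes to the deductible. Cost to member: $1,523. OOP to date $1,523.
Claim 2 — $309: deductible takes $277, $32 remains; 50% of $32 = $16. Member owes $293 (running OOP $1,816).
Claim 3 — $150: deductible met; 50% of $150 = $75. Member owes $75 (running OOP $1,891).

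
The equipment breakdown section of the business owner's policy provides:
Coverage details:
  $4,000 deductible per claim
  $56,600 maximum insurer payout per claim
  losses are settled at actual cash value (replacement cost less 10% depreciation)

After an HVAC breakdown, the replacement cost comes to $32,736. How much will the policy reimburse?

Depreciate 10%: the covered value is $32,736 × 0.9 = $29,462.40.
After the deductible, $29,462.40 − $4,000 = $25,462.40 remains.
$25,462.40 ≤ $56,600, so the limit doesn't bind; insurer pays $25,462.40.

$25,462.40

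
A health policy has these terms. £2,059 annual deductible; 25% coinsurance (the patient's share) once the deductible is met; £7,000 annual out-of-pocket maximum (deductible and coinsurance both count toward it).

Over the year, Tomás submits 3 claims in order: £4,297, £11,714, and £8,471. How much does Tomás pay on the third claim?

Bill 1, £4,297: deductible takes £2,059, £2,238 remains; coinsurance £2,238 × 25% = £559.50. Patient pays £2,618.50; OOP now £2,618.50.
Bill 2, £11,714: 25% coinsurance on £11,714 = £2,928.50. Cost to patient: £2,928.50. OOP to date £5,547.
Bill 3, £8,471: deductible already satisfied, so patient's share is 25% × £8,471 = £2,117.75. That would push OOP to £7,664.75, over the £7,000 cap, so patient pays £7,000 − £5,547 = £1,453.

£1,453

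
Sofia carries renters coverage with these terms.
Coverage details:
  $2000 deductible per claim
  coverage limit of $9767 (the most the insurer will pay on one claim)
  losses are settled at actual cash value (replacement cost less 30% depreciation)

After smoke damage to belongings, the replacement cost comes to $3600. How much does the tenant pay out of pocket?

$3080

Actual cash value after 30% depreciation: $3600 × 70% = $2520.
Subtract the deductible: $2520 − $2000 = $520.
$520 ≤ $9767, so the limit doesn't bind; insurer pays $520.
Tenant's share is the uncovered remainder: $3600 − $520 = $3080.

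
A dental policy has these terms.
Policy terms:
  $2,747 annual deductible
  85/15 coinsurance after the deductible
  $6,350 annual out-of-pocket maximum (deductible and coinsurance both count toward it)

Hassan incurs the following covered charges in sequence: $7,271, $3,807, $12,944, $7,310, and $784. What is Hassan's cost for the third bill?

$1,941.60

#1 ($7,271): deductible takes $2,747, $4,524 remains; patient's 15% is $678.60. Patient pays $3,425.60; OOP now $3,425.60.
#2 ($3,807): 15% coinsurance on $3,807 = $571.05. Patient pays $571.05; OOP now $3,996.65.
#3 ($12,944): deductible already satisfied, so patient's share is 15% × $12,944 = $1,941.60. Patient pays $1,941.60; OOP now $5,938.25.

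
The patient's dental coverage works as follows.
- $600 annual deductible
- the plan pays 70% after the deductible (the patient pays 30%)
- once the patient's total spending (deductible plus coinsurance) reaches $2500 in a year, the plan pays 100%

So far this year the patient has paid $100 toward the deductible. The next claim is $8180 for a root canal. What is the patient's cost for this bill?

$2400

Remaining deductible: $600 − $100 = $500.
The remaining $7680 (= $8180 − $500) moves to coinsurance.
Patient's 30% share of $7680 is $2304.
Patient responsibility before any cap: $500 + $2304 = $2804.
Adding $2804 to the $100 already spent would give $2904, which exceeds the $2500 cap; the patient pays just $2500 − $100 = $2400.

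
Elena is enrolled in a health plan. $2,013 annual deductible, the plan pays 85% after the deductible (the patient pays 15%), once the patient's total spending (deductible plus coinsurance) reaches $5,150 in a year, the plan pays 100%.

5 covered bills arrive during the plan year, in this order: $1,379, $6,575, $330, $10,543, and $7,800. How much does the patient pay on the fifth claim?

Claim 1 — $1,379: all of it applies to the deductible. Patient owes $1,379 (running OOP $1,379).
Claim 2 — $6,575: deductible takes $634, $5,941 remains; 15% of $5,941 = $891.15. Cost to patient: $1,525.15. OOP to date $2,904.15.
Claim 3 — $330: 15% coinsurance on $330 = $49.50. Cost to patient: $49.50. OOP to date $2,953.65.
Claim 4 — $10,543: deductible met; 15% of $10,543 = $1,581.45. Cost to patient: $1,581.45. OOP to date $4,535.10.
Claim 5 — $7,800: 15% coinsurance on $7,800 = $1,170. Adding that to $4,535.10 gives $5,705.10, past the $5,150 cap; patient pays only $5,150 − $4,535.10 = $614.90.

$614.90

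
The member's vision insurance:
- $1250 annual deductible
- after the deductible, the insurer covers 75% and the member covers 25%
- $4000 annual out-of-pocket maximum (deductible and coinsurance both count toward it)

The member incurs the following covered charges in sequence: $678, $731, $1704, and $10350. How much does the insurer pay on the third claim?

Claim 1 — $678: all of it applies to the deductible. Member owes $678 (running OOP $678). Insurer: $678 − $678 = $0.
Claim 2 — $731: $572 to deductible, leaving $159; 25% of $159 = $39.75. Member owes $611.75 (running OOP $1289.75). Insurer: $731 − $611.75 = $119.25.
Claim 3 — $1704: 25% coinsurance on $1704 = $426. Cost to member: $426. OOP to date $1715.75. Insurer: $1704 − $426 = $1278.

$1278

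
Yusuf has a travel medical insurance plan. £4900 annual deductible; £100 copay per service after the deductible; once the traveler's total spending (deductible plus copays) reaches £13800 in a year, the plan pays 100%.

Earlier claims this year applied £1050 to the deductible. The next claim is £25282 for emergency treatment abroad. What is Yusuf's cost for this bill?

£3950

Remaining deductible: £4900 − £1050 = £3850.
After the £3850 deductible portion, £25282 − £3850 = £21432 is subject to the copay.
Copay on this service: £100.
So the traveler owes £3850 + £100 = £3950 before any cap.
Cumulative spending £1050 + £3950 = £5000 stays under the £13800 maximum.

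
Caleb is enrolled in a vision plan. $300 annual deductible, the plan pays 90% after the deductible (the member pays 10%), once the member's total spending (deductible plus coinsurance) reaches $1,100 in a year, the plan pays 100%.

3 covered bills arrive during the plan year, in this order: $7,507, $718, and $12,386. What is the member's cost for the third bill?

Claim 1 ($7,507): $300 finishes the deductible; $7,207 goes to coinsurance; member's 10% is $720.70. Member pays $1,020.70; OOP now $1,020.70.
Claim 2 ($718): deductible met; 10% of $718 = $71.80. Cost to member: $71.80. OOP to date $1,092.50.
Claim 3 ($12,386): 10% coinsurance on $12,386 = $1,238.60. Adding that to $1,092.50 gives $2,331.10, past the $1,100 cap; member pays only $1,100 − $1,092.50 = $7.50.

$7.50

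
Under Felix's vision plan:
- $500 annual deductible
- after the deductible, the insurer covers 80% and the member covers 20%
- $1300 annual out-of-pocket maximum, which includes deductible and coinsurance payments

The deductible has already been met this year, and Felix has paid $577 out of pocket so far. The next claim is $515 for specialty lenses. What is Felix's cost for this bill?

With the deductible met, the entire $515 is subject to coinsurance.
20% of $515 = $103 falls to the member.
Total out-of-pocket so far would be $577 + $103 = $680, below the $1300 cap — no reduction.

$103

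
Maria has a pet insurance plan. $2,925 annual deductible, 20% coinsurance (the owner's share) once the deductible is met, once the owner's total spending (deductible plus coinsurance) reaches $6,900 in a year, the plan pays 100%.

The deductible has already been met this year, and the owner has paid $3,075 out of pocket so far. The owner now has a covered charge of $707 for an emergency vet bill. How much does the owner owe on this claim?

$141.40

With the deductible met, the entire $707 is subject to coinsurance.
20% of $707 = $141.40 falls to the owner.
Year-to-date out-of-pocket becomes $3,075 + $141.40 = $3,216.40, still under the $6,900 maximum, so no cap applies.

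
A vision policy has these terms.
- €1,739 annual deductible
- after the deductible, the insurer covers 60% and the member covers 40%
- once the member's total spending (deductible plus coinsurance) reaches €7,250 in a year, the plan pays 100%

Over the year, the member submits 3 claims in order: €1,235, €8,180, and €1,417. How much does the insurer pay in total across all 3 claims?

€5,455.80

Claim 1 — €1,235: entire amount goes to the deductible. Member pays €1,235; OOP now €1,235. Insurer: €1,235 − €1,235 = €0.
Claim 2 — €8,180: deductible takes €504, €7,676 remains; 40% of €7,676 = €3,070.40. Member pays €3,574.40; OOP now €4,809.40. Plan pays €8,180 − €3,574.40 = €4,605.60.
Claim 3 — €1,417: 40% coinsurance on €1,417 = €566.80. Cost to member: €566.80. OOP to date €5,376.20. Insurer: €1,417 − €566.80 = €850.20.
Insurer total = bills − member's total = €10,832 − €5,376.20 = €5,455.80.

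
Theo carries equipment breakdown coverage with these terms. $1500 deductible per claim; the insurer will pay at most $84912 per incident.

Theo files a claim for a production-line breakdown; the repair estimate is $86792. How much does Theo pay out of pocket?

After the deductible, $86792 − $1500 = $85292 remains.
The $84912 per-incident cap binds; insurer pays $84912.
Business owner's share is the uncovered remainder: $86792 − $84912 = $1880.

$1880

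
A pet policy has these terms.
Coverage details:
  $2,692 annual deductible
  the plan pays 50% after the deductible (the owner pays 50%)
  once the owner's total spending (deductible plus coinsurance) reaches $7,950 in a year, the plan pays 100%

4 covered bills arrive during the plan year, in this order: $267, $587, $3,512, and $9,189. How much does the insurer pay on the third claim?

Claim 1 — $267: fully absorbed by the deductible. Owner pays $267; OOP now $267. Plan pays $267 − $267 = $0.
Claim 2 — $587: entire amount goes to the deductible. Cost to owner: $587. OOP to date $854. Plan pays $587 − $587 = $0.
Claim 3 — $3,512: $1,838 to deductible, leaving $1,674; coinsurance $1,674 × 50% = $837. Cost to owner: $2,675. OOP to date $3,529. Insurer: $3,512 − $2,675 = $837.

$837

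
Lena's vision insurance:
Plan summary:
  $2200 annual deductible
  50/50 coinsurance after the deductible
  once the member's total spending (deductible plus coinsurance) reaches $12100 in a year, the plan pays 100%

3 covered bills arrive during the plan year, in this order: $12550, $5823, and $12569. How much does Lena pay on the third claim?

$1813.50

Claim 1 — $12550: deductible takes $2200, $10350 remains; coinsurance $10350 × 50% = $5175. Member owes $7375 (running OOP $7375).
Claim 2 — $5823: deductible met; 50% of $5823 = $2911.50. Member owes $2911.50 (running OOP $10286.50).
Claim 3 — $12569: deductible already satisfied, so member's share is 50% × $12569 = $6284.50. That would push OOP to $16571, over the $12100 cap, so member pays $12100 − $10286.50 = $1813.50.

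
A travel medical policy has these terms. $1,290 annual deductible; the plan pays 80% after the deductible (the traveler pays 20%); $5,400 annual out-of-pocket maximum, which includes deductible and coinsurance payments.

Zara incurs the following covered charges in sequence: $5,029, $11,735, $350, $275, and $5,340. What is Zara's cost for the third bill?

Bill 1, $5,029: $1,290 finishes the deductible; $3,739 goes to coinsurance; 20% of $3,739 = $747.80. Traveler pays $2,037.80; OOP now $2,037.80.
Bill 2, $11,735: deductible met; 20% of $11,735 = $2,347. Traveler pays $2,347; OOP now $4,384.80.
Bill 3, $350: deductible already satisfied, so traveler's share is 20% × $350 = $70. Cost to traveler: $70. OOP to date $4,454.80.

$70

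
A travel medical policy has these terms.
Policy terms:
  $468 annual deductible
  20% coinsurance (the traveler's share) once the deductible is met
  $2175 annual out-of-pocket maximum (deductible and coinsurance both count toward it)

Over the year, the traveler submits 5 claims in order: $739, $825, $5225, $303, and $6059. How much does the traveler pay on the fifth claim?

$382.20

Claim 1 ($739): $468 finishes the deductible; $271 goes to coinsurance; coinsurance $271 × 20% = $54.20. Traveler owes $522.20 (running OOP $522.20).
Claim 2 ($825): deductible met; 20% of $825 = $165. Traveler pays $165; OOP now $687.20.
Claim 3 ($5225): 20% coinsurance on $5225 = $1045. Cost to traveler: $1045. OOP to date $1732.20.
Claim 4 ($303): 20% coinsurance on $303 = $60.60. Traveler pays $60.60; OOP now $1792.80.
Claim 5 ($6059): deductible already satisfied, so traveler's share is 20% × $6059 = $1211.80. Adding that to $1792.80 gives $3004.60, past the $2175 cap; traveler pays only $2175 − $1792.80 = $382.20.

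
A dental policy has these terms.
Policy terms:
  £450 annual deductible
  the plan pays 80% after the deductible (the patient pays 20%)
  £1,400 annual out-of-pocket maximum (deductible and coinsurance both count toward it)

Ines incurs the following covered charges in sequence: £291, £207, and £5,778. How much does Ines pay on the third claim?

#1 (£291): entire amount goes to the deductible. Patient pays £291; OOP now £291.
#2 (£207): deductible takes £159, £48 remains; patient's 20% is £9.60. Cost to patient: £168.60. OOP to date £459.60.
#3 (£5,778): 20% coinsurance on £5,778 = £1,155.60. Adding that to £459.60 gives £1,615.20, past the £1,400 cap; patient pays only £1,400 − £459.60 = £940.40.

£940.40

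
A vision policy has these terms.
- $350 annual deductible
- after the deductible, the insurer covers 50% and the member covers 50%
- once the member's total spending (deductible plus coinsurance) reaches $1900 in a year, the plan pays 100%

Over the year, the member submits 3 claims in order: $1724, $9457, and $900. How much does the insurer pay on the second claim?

Bill 1, $1724: deductible takes $350, $1374 remains; member's 50% is $687. Member owes $1037 (running OOP $1037). Insurer: $1724 − $1037 = $687.
Bill 2, $9457: deductible met; 50% of $9457 = $4728.50. Adding that to $1037 gives $5765.50, past the $1900 cap; member pays only $1900 − $1037 = $863. Plan pays $9457 − $863 = $8594.

$8594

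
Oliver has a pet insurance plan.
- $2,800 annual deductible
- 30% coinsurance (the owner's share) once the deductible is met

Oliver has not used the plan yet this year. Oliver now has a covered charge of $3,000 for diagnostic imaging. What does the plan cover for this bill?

$140

Deductible not yet touched, so the first $2,800 of the bill goes to the deductible.
The remaining $200 (= $3,000 − $2,800) moves to coinsurance.
Coinsurance: $200 × 30% = $60.
Owner responsibility: $2,800 + $60 = $2,860.
The plan picks up $3,000 − $2,860 = $140.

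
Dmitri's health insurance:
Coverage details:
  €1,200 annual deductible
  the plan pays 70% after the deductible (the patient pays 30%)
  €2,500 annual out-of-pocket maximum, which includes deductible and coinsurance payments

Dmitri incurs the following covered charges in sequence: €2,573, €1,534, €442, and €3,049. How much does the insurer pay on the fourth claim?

Claim 1 (€2,573): €1,200 finishes the deductible; €1,373 goes to coinsurance; patient's 30% is €411.90. Patient pays €1,611.90; OOP now €1,611.90. Insurer: €2,573 − €1,611.90 = €961.10.
Claim 2 (€1,534): deductible already satisfied, so patient's share is 30% × €1,534 = €460.20. Patient owes €460.20 (running OOP €2,072.10). Plan pays €1,534 − €460.20 = €1,073.80.
Claim 3 (€442): 30% coinsurance on €442 = €132.60. Cost to patient: €132.60. OOP to date €2,204.70. Insurer: €442 − €132.60 = €309.40.
Claim 4 (€3,049): deductible already satisfied, so patient's share is 30% × €3,049 = €914.70. OOP would hit €3,119.40 > €2,500, so the cap limits the patient to €2,500 − €2,204.70 = €295.30. Plan pays €3,049 − €295.30 = €2,753.70.

€2,753.70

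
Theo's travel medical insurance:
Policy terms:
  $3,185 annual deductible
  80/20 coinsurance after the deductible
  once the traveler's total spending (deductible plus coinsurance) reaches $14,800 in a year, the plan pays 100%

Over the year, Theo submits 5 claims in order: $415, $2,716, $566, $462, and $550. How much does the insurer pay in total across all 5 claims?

Bill 1, $415: entire amount goes to the deductible. Cost to traveler: $415. OOP to date $415. Insurer: $415 − $415 = $0.
Bill 2, $2,716: entire amount goes to the deductible. Cost to traveler: $2,716. OOP to date $3,131. Insurer: $2,716 − $2,716 = $0.
Bill 3, $566: deductible takes $54, $512 remains; coinsurance $512 × 20% = $102.40. Traveler pays $156.40; OOP now $3,287.40. Plan pays $566 − $156.40 = $409.60.
Bill 4, $462: deductible already satisfied, so traveler's share is 20% × $462 = $92.40. Traveler pays $92.40; OOP now $3,379.80. Plan pays $462 − $92.40 = $369.60.
Bill 5, $550: deductible already satisfied, so traveler's share is 20% × $550 = $110. Cost to traveler: $110. OOP to date $3,489.80. Plan pays $550 − $110 = $440.
Insurer total: $0 + $0 + $409.60 + $369.60 + $440 = $1,219.20.

$1,219.20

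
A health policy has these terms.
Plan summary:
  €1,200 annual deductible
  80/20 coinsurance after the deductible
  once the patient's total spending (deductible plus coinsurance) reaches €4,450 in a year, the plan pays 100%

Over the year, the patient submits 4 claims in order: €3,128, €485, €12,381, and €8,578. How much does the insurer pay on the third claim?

Claim 1 — €3,128: €1,200 finishes the deductible; €1,928 goes to coinsurance; 20% of €1,928 = €385.60. Cost to patient: €1,585.60. OOP to date €1,585.60. Plan pays €3,128 − €1,585.60 = €1,542.40.
Claim 2 — €485: deductible already satisfied, so patient's share is 20% × €485 = €97. Cost to patient: €97. OOP to date €1,682.60. Insurer: €485 − €97 = €388.
Claim 3 — €12,381: 20% coinsurance on €12,381 = €2,476.20. Patient owes €2,476.20 (running OOP €4,158.80). Insurer: €12,381 − €2,476.20 = €9,904.80.

€9,904.80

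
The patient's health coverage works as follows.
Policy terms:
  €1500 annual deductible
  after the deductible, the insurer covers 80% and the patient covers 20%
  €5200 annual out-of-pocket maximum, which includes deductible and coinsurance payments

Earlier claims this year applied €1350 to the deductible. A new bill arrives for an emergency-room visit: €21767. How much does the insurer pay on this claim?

€1350 of the €1500 deductible is already met, leaving €150.
That leaves €21767 − €150 = €21617 for coinsurance.
Coinsurance: €21617 × 20% = €4323.40.
Patient responsibility before any cap: €150 + €4323.40 = €4473.40.
That would bring total out-of-pocket to €5823.40, past the €5200 cap. The patient is capped at €5200 − €1350 = €3850 on this claim.
The plan picks up €21767 − €3850 = €17917.

€17917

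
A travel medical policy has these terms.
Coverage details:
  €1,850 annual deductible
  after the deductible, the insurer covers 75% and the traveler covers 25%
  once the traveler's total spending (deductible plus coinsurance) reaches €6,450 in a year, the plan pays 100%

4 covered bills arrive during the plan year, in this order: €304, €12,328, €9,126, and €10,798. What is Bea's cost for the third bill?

€1,904.50

Claim 1 — €304: entire amount goes to the deductible. Cost to traveler: €304. OOP to date €304.
Claim 2 — €12,328: deductible takes €1,546, €10,782 remains; coinsurance €10,782 × 25% = €2,695.50. Cost to traveler: €4,241.50. OOP to date €4,545.50.
Claim 3 — €9,126: 25% coinsurance on €9,126 = €2,281.50. Adding that to €4,545.50 gives €6,827, past the €6,450 cap; traveler pays only €6,450 − €4,545.50 = €1,904.50.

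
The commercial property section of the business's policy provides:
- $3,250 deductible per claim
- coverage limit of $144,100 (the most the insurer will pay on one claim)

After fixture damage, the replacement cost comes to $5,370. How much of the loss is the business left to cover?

Subtract the deductible: $5,370 − $3,250 = $2,120.
$2,120 is within the $144,100 limit, so the insurer pays $2,120.
Out of pocket: $5,370 − $2,120 = $3,250.

$3,250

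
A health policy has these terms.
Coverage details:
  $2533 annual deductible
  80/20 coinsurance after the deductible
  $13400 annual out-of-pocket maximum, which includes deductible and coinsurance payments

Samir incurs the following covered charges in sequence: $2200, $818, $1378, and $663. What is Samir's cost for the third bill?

$275.60

Claim 1 — $2200: all of it applies to the deductible. Patient pays $2200; OOP now $2200.
Claim 2 — $818: $333 to deductible, leaving $485; patient's 20% is $97. Cost to patient: $430. OOP to date $2630.
Claim 3 — $1378: 20% coinsurance on $1378 = $275.60. Patient pays $275.60; OOP now $2905.60.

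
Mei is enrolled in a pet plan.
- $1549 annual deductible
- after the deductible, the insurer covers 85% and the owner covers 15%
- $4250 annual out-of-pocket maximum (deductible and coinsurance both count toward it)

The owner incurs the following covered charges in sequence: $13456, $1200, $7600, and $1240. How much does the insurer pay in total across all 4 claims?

$19246

Bill 1, $13456: $1549 finishes the deductible; $11907 goes to coinsurance; coinsurance $11907 × 15% = $1786.05. Owner owes $3335.05 (running OOP $3335.05). Insurer: $13456 − $3335.05 = $10120.95.
Bill 2, $1200: deductible met; 15% of $1200 = $180. Owner pays $180; OOP now $3515.05. Insurer: $1200 − $180 = $1020.
Bill 3, $7600: deductible already satisfied, so owner's share is 15% × $7600 = $1140. Adding that to $3515.05 gives $4655.05, past the $4250 cap; owner pays only $4250 − $3515.05 = $734.95. Plan pays $7600 − $734.95 = $6865.05.
Bill 4, $1240: deductible already satisfied, so owner's share is 15% × $1240 = $186. Adding that to $4250 gives $4436, past the $4250 cap; owner pays only $4250 − $4250 = $0. Plan pays $1240 − $0 = $1240.
Insurer total = bills − owner's total = $23496 − $4250 = $19246.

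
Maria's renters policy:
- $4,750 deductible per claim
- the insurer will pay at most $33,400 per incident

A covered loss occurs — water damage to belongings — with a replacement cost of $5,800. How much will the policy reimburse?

Subtract the deductible: $5,800 − $4,750 = $1,050.
That's under the $33,400 cap, so the insurer reimburses the full $1,050.

$1,050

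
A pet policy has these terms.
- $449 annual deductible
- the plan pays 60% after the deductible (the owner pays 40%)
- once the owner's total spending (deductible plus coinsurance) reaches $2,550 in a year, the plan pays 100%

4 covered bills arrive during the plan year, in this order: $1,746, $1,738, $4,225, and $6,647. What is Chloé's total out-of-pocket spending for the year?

#1 ($1,746): deductible takes $449, $1,297 remains; owner's 40% is $518.80. Cost to owner: $967.80. OOP to date $967.80.
#2 ($1,738): 40% coinsurance on $1,738 = $695.20. Owner owes $695.20 (running OOP $1,663).
#3 ($4,225): deductible met; 40% of $4,225 = $1,690. That would push OOP to $3,353, over the $2,550 cap, so owner pays $2,550 − $1,663 = $887.
#4 ($6,647): deductible met; 40% of $6,647 = $2,658.80. That would push OOP to $5,208.80, over the $2,550 cap, so owner pays $2,550 − $2,550 = $0.
Total paid by the owner: $967.80 + $695.20 + $887 + $0 = $2,550.

$2,550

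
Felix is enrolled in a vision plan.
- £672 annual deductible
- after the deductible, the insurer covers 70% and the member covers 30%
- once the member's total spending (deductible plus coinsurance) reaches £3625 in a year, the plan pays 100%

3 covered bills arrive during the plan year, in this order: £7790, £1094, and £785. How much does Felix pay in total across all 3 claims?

Bill 1, £7790: deductible takes £672, £7118 remains; coinsurance £7118 × 30% = £2135.40. Member owes £2807.40 (running OOP £2807.40).
Bill 2, £1094: deductible already satisfied, so member's share is 30% × £1094 = £328.20. Cost to member: £328.20. OOP to date £3135.60.
Bill 3, £785: deductible already satisfied, so member's share is 30% × £785 = £235.50. Member pays £235.50; OOP now £3371.10.
Total paid by the member: £2807.40 + £328.20 + £235.50 = £3371.10.

£3371.10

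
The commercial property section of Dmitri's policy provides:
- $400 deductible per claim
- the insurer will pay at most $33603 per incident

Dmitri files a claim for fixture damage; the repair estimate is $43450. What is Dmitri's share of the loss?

Subtract the deductible: $43450 − $400 = $43050.
The $33603 per-incident cap binds; insurer pays $33603.
The business bears the rest of the original loss: $43450 − $33603 = $9847.

$9847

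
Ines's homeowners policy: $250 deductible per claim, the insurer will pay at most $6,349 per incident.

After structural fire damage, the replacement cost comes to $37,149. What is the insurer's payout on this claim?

$6,349

After the deductible, $37,149 − $250 = $36,899 remains.
Since $36,899 > $6,349, the payout is capped at $6,349.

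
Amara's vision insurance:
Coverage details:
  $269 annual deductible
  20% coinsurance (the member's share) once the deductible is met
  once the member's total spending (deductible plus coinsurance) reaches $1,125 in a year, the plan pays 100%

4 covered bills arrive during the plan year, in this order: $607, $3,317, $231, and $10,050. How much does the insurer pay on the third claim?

$184.80

Claim 1 — $607: deductible takes $269, $338 remains; 20% of $338 = $67.60. Member owes $336.60 (running OOP $336.60). Insurer: $607 − $336.60 = $270.40.
Claim 2 — $3,317: 20% coinsurance on $3,317 = $663.40. Member pays $663.40; OOP now $1,000. Insurer: $3,317 − $663.40 = $2,653.60.
Claim 3 — $231: deductible met; 20% of $231 = $46.20. Member pays $46.20; OOP now $1,046.20. Plan pays $231 − $46.20 = $184.80.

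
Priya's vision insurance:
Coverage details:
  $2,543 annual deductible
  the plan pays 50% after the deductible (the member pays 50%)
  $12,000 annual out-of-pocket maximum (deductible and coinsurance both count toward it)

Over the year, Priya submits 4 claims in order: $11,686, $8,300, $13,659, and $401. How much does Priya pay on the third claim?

Claim 1 ($11,686): $2,543 to deductible, leaving $9,143; member's 50% is $4,571.50. Cost to member: $7,114.50. OOP to date $7,114.50.
Claim 2 ($8,300): deductible met; 50% of $8,300 = $4,150. Cost to member: $4,150. OOP to date $11,264.50.
Claim 3 ($13,659): deductible already satisfied, so member's share is 50% × $13,659 = $6,829.50. OOP would hit $18,094 > $12,000, so the cap limits the member to $12,000 − $11,264.50 = $735.50.

$735.50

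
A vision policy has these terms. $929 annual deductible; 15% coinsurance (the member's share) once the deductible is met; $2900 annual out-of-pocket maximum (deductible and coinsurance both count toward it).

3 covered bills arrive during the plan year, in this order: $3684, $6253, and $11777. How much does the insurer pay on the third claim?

$11157.20

Claim 1 — $3684: $929 to deductible, leaving $2755; member's 15% is $413.25. Member owes $1342.25 (running OOP $1342.25). Plan pays $3684 − $1342.25 = $2341.75.
Claim 2 — $6253: deductible met; 15% of $6253 = $937.95. Member owes $937.95 (running OOP $2280.20). Insurer: $6253 − $937.95 = $5315.05.
Claim 3 — $11777: deductible met; 15% of $11777 = $1766.55. That would push OOP to $4046.75, over the $2900 cap, so member pays $2900 − $2280.20 = $619.80. Insurer: $11777 − $619.80 = $11157.20.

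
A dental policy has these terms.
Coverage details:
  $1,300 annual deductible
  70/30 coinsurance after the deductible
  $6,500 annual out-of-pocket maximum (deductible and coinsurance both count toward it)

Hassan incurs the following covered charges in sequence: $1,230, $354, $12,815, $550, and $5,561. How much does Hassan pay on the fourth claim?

Bill 1, $1,230: entire amount goes to the deductible. Cost to patient: $1,230. OOP to date $1,230.
Bill 2, $354: deductible takes $70, $284 remains; patient's 30% is $85.20. Patient pays $155.20; OOP now $1,385.20.
Bill 3, $12,815: deductible met; 30% of $12,815 = $3,844.50. Cost to patient: $3,844.50. OOP to date $5,229.70.
Bill 4, $550: 30% coinsurance on $550 = $165. Patient owes $165 (running OOP $5,394.70).

$165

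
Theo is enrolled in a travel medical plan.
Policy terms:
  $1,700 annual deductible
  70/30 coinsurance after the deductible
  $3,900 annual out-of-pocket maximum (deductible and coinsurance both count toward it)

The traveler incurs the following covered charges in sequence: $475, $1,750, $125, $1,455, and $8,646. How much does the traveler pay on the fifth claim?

$1,568.50

Claim 1 — $475: fully absorbed by the deductible. Traveler owes $475 (running OOP $475).
Claim 2 — $1,750: $1,225 to deductible, leaving $525; coinsurance $525 × 30% = $157.50. Cost to traveler: $1,382.50. OOP to date $1,857.50.
Claim 3 — $125: deductible already satisfied, so traveler's share is 30% × $125 = $37.50. Cost to traveler: $37.50. OOP to date $1,895.
Claim 4 — $1,455: deductible met; 30% of $1,455 = $436.50. Cost to traveler: $436.50. OOP to date $2,331.50.
Claim 5 — $8,646: 30% coinsurance on $8,646 = $2,593.80. That would push OOP to $4,925.30, over the $3,900 cap, so traveler pays $3,900 − $2,331.50 = $1,568.50.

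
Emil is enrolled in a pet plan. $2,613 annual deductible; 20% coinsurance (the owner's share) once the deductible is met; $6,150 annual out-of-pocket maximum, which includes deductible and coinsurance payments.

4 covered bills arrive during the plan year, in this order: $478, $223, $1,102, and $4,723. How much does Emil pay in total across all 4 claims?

$3,395.60

Claim 1 — $478: all of it applies to the deductible. Owner pays $478; OOP now $478.
Claim 2 — $223: fully absorbed by the deductible. Owner owes $223 (running OOP $701).
Claim 3 — $1,102: fully absorbed by the deductible. Owner pays $1,102; OOP now $1,803.
Claim 4 — $4,723: $810 finishes the deductible; $3,913 goes to coinsurance; owner's 20% is $782.60. Cost to owner: $1,592.60. OOP to date $3,395.60.
Summing the owner's payments: $478 + $223 + $1,102 + $1,592.60 = $3,395.60.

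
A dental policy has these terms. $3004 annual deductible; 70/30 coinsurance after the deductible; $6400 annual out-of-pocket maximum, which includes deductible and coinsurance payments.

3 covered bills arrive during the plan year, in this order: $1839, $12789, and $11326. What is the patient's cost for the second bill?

Claim 1 ($1839): all of it applies to the deductible. Patient owes $1839 (running OOP $1839).
Claim 2 ($12789): $1165 to deductible, leaving $11624; patient's 30% is $3487.20. Together that's $1165 + $3487.20 = $4652.20. OOP would hit $6491.20 > $6400, so the cap limits the patient to $6400 − $1839 = $4561.

$4561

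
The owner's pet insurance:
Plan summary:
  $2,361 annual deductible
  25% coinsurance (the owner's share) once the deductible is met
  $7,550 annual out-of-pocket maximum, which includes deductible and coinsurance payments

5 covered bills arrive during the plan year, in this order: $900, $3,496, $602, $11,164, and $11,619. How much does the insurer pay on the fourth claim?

Claim 1 — $900: all of it applies to the deductible. Owner pays $900; OOP now $900. Insurer: $900 − $900 = $0.
Claim 2 — $3,496: $1,461 finishes the deductible; $2,035 goes to coinsurance; owner's 25% is $508.75. Owner pays $1,969.75; OOP now $2,869.75. Plan pays $3,496 − $1,969.75 = $1,526.25.
Claim 3 — $602: deductible met; 25% of $602 = $150.50. Owner owes $150.50 (running OOP $3,020.25). Insurer: $602 − $150.50 = $451.50.
Claim 4 — $11,164: 25% coinsurance on $11,164 = $2,791. Owner owes $2,791 (running OOP $5,811.25). Plan pays $11,164 − $2,791 = $8,373.

$8,373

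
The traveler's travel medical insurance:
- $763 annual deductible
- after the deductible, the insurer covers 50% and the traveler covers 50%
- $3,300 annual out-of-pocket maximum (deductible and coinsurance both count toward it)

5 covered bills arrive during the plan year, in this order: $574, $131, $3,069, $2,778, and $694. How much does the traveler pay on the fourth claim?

Bill 1, $574: all of it applies to the deductible. Traveler pays $574; OOP now $574.
Bill 2, $131: all of it applies to the deductible. Traveler owes $131 (running OOP $705).
Bill 3, $3,069: $58 to deductible, leaving $3,011; 50% of $3,011 = $1,505.50. Cost to traveler: $1,563.50. OOP to date $2,268.50.
Bill 4, $2,778: deductible met; 50% of $2,778 = $1,389. Adding that to $2,268.50 gives $3,657.50, past the $3,300 cap; traveler pays only $3,300 − $2,268.50 = $1,031.50.

$1,031.50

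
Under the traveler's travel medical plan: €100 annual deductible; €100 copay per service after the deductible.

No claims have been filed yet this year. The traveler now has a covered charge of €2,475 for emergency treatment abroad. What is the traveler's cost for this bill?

The full €100 deductible is still open; €100 of this bill applies to it.
The remaining €2,375 (= €2,475 − €100) moves to the copay.
Copay on this service: €100.
Traveler responsibility: €100 + €100 = €200.

€200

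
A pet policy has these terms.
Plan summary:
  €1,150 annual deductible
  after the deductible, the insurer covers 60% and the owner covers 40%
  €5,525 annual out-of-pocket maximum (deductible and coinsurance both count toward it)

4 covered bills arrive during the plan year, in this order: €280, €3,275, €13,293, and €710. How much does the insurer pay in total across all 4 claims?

€12,033

Claim 1 — €280: entire amount goes to the deductible. Owner owes €280 (running OOP €280). Plan pays €280 − €280 = €0.
Claim 2 — €3,275: €870 to deductible, leaving €2,405; 40% of €2,405 = €962. Owner owes €1,832 (running OOP €2,112). Insurer: €3,275 − €1,832 = €1,443.
Claim 3 — €13,293: deductible met; 40% of €13,293 = €5,317.20. Adding that to €2,112 gives €7,429.20, past the €5,525 cap; owner pays only €5,525 − €2,112 = €3,413. Insurer: €13,293 − €3,413 = €9,880.
Claim 4 — €710: deductible met; 40% of €710 = €284. That would push OOP to €5,809, over the €5,525 cap, so owner pays €5,525 − €5,525 = €0. Plan pays €710 − €0 = €710.
Insurer total: €0 + €1,443 + €9,880 + €710 = €12,033.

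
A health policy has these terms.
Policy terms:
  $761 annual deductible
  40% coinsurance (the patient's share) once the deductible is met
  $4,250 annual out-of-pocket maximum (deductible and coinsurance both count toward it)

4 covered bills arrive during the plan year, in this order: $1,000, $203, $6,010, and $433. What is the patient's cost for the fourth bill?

Claim 1 — $1,000: $761 finishes the deductible; $239 goes to coinsurance; 40% of $239 = $95.60. Cost to patient: $856.60. OOP to date $856.60.
Claim 2 — $203: 40% coinsurance on $203 = $81.20. Patient pays $81.20; OOP now $937.80.
Claim 3 — $6,010: deductible already satisfied, so patient's share is 40% × $6,010 = $2,404. Cost to patient: $2,404. OOP to date $3,341.80.
Claim 4 — $433: deductible already satisfied, so patient's share is 40% × $433 = $173.20. Patient pays $173.20; OOP now $3,515.

$173.20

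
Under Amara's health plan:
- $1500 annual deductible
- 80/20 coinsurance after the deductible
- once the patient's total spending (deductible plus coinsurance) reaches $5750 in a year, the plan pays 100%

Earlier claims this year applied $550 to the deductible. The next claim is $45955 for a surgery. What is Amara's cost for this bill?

$550 of the $1500 deductible is already met, leaving $950.
That leaves $45955 − $950 = $45005 for coinsurance.
Patient's 20% share of $45005 is $9001.
So the patient owes $950 + $9001 = $9951 before any cap.
Year-to-date out-of-pocket would reach $550 + $9951 = $10501, above the $5750 maximum, so the patient pays only $5750 − $550 = $5200.

$5200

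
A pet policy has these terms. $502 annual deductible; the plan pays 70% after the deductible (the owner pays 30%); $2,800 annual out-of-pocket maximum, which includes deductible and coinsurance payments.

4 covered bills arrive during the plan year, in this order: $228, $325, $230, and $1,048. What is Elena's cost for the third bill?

$69

Claim 1 — $228: fully absorbed by the deductible. Cost to owner: $228. OOP to date $228.
Claim 2 — $325: deductible takes $274, $51 remains; 30% of $51 = $15.30. Cost to owner: $289.30. OOP to date $517.30.
Claim 3 — $230: deductible met; 30% of $230 = $69. Cost to owner: $69. OOP to date $586.30.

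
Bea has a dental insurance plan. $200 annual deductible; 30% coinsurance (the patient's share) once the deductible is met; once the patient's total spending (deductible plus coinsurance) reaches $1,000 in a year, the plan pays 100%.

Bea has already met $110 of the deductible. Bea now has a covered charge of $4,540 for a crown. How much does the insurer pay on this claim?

Deductible still to meet: $200 − $110 = $90.
After the $90 deductible portion, $4,540 − $90 = $4,450 is subject to coinsurance.
Coinsurance: $4,450 × 30% = $1,335.
So the patient owes $90 + $1,335 = $1,425 before any cap.
That would bring total out-of-pocket to $1,535, past the $1,000 cap. The patient is capped at $1,000 − $110 = $890 on this claim.
The insurer covers the remainder: $4,540 − $890 = $3,650.

$3,650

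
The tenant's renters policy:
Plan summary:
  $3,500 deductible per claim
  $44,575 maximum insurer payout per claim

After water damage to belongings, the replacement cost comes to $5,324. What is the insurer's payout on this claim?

$1,824

Less the $3,500 deductible: $5,324 − $3,500 = $1,824.
$1,824 ≤ $44,575, so the limit doesn't bind; insurer pays $1,824.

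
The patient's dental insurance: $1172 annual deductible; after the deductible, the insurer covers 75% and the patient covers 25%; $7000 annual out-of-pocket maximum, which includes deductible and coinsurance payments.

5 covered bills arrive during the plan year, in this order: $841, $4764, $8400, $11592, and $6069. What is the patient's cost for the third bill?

$2100

Claim 1 — $841: fully absorbed by the deductible. Patient pays $841; OOP now $841.
Claim 2 — $4764: $331 to deductible, leaving $4433; patient's 25% is $1108.25. Patient owes $1439.25 (running OOP $2280.25).
Claim 3 — $8400: 25% coinsurance on $8400 = $2100. Patient pays $2100; OOP now $4380.25.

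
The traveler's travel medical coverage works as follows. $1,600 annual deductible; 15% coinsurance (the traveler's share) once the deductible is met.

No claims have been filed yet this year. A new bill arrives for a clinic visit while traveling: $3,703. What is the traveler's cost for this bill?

$1,915.45

The full $1,600 deductible is still open; $1,600 of this bill applies to it.
After the $1,600 deductible portion, $3,703 − $1,600 = $2,103 is subject to coinsurance.
15% of $2,103 = $315.45 falls to the traveler.
So the traveler owes $1,600 + $315.45 = $1,915.45.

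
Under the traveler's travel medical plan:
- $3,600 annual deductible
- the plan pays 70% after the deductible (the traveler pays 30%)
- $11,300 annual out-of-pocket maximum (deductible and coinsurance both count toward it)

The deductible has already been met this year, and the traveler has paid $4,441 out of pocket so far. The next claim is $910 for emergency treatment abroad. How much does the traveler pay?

With the deductible met, the entire $910 is subject to coinsurance.
Coinsurance: $910 × 30% = $273.
Total out-of-pocket so far would be $4,441 + $273 = $4,714, below the $11,300 cap — no reduction.

$273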